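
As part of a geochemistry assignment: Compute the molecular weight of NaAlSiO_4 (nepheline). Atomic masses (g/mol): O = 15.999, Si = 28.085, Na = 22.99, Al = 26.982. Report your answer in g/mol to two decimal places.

Na: 1 × 22.99 = 22.9900
Al: 1 × 26.982 = 26.9820
Si: 1 × 28.085 = 28.0850
O: 4 × 15.999 = 63.9960
Summing the contributions gives the formula mass.

142.05 g/mol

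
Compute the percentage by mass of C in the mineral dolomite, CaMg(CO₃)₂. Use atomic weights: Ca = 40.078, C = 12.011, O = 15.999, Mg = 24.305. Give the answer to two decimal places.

Formula mass = 1*40.078 + 1*24.305 + 2*12.011 + 6*15.999 = 184.399 g/mol, of which 24.022 g is C.
So C makes up 24.022/184.399 = 0.1303 of the mass, i.e. 13.03%.

13.03 mass %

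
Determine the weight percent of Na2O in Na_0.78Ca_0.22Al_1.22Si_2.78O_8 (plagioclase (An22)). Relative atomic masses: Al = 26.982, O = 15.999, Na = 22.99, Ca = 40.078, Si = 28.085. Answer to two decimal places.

9.10 wt%

Molar mass of Na_0.78Ca_0.22Al_1.22Si_2.78O_8 = 0.78·22.99 + 0.22·40.078 + 1.22·26.982 + 2.78·28.085 + 8·15.999 = 265.736 g/mol.
Each formula unit contains 0.78 Na, equivalent to 0.78/2 = 0.3900 mol Na2O.
M(Na2O) = 2×22.99 + 1×15.999 = 61.979 g/mol.
Mass of Na2O per formula unit = 0.3900 × 61.979 = 24.172 g.
Na2O wt% = 24.172 / 265.736 × 100 = 9.10%.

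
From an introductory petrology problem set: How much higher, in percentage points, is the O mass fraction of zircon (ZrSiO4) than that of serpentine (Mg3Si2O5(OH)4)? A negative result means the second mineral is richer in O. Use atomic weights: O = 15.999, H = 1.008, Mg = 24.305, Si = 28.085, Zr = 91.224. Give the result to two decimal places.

-17.05 percentage points

M(ZrSiO4) = 183.305 g/mol, so wt% O = 63.996/183.305 × 100 = 34.91%.
M(Mg3Si2O5(OH)4) = 277.108 g/mol, so wt% O = 143.991/277.108 × 100 = 51.96%.
34.91 − 51.96 = -17.05 pp.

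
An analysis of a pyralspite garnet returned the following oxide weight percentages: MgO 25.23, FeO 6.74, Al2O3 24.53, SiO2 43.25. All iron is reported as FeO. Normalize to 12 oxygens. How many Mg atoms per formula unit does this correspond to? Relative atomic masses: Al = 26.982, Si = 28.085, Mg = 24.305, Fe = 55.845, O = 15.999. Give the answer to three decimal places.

MgO (M=40.304): mol = 0.62599; Mg = 0.62599, O = 0.62599.
FeO (M=71.844): mol = 0.09381; Fe = 0.09381, O = 0.09381.
Al2O3 (M=101.961): mol = 0.24058; Al = 0.48116, O = 0.72174.
SiO2 (M=60.083): mol = 0.71984; Si = 0.71984, O = 1.43968.
ΣO = 2.88122; factor = 12/ΣO = 4.16490.
Mg apfu = 0.62599 × 4.16490 = 2.607.

2.607 Mg apfu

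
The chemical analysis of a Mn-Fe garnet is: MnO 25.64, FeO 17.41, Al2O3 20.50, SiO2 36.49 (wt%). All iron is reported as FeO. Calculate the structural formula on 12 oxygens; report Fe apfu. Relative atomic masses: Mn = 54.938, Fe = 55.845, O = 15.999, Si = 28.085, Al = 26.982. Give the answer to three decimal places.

MnO: 25.64/70.937 = 0.36145 mol → 0.36145 mol Mn, 0.36145 mol O.
FeO: 17.41/71.844 = 0.24233 mol → 0.24233 mol Fe, 0.24233 mol O.
Al2O3: 20.50/101.961 = 0.20106 mol → 0.40212 mol Al, 0.60318 mol O.
SiO2: 36.49/60.083 = 0.60733 mol → 0.60733 mol Si, 1.21466 mol O.
Total oxygen = 2.42162 mol. Normalization factor = 12/2.42162 = 4.95536.
Fe per 12 O = 0.24233 × 4.95536 = 1.201.

1.201 Fe apfu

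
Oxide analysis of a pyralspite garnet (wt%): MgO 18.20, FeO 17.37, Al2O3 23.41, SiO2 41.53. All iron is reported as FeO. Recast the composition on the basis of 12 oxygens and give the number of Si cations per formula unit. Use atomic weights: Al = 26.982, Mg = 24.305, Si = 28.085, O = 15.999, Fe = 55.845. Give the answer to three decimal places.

3.000 Si apfu

MgO (M=40.304): mol = 0.45157; Mg = 0.45157, O = 0.45157.
FeO (M=71.844): mol = 0.24177; Fe = 0.24177, O = 0.24177.
Al2O3 (M=101.961): mol = 0.22960; Al = 0.45920, O = 0.68880.
SiO2 (M=60.083): mol = 0.69121; Si = 0.69121, O = 1.38242.
ΣO = 2.76456; factor = 12/ΣO = 4.34065.
Si apfu = 0.69121 × 4.34065 = 3.000.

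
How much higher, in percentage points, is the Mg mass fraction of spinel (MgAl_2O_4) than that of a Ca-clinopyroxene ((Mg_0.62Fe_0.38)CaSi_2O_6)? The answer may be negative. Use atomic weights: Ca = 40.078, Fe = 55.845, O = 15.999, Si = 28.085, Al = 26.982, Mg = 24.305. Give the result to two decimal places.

M(MgAl_2O_4) = 142.265 g/mol, so wt% Mg = 24.305/142.265 × 100 = 17.08%.
M((Mg_0.62Fe_0.38)CaSi_2O_6) = 228.532 g/mol, so wt% Mg = 15.069/228.532 × 100 = 6.59%.
17.08 − 6.59 = 10.49 pp.

10.49 percentage points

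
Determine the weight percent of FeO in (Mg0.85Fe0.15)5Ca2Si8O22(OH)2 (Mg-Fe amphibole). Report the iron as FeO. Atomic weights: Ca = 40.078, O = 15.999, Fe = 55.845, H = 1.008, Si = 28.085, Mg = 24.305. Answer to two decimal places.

6.45 wt%

M((Mg0.85Fe0.15)5Ca2Si8O22(OH)2) = 836.008 g/mol; M(FeO) = 71.844 g/mol.
Moles FeO per formula unit = 0.75 Fe ÷ 1 = 0.7500.
FeO fraction = (0.7500 × 71.844) / 836.008 = 53.883/836.008 = 0.0645.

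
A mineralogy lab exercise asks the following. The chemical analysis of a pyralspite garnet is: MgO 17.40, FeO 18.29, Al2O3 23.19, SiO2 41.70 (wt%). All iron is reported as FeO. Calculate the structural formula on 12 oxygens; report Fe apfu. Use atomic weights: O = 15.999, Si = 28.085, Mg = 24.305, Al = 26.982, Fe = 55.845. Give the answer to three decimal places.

MgO (M=40.304): mol = 0.43172; Mg = 0.43172, O = 0.43172.
FeO (M=71.844): mol = 0.25458; Fe = 0.25458, O = 0.25458.
Al2O3 (M=101.961): mol = 0.22744; Al = 0.45488, O = 0.68232.
SiO2 (M=60.083): mol = 0.69404; Si = 0.69404, O = 1.38808.
ΣO = 2.75670; factor = 12/ΣO = 4.35303.
Fe apfu = 0.25458 × 4.35303 = 1.108.

1.108 Fe apfu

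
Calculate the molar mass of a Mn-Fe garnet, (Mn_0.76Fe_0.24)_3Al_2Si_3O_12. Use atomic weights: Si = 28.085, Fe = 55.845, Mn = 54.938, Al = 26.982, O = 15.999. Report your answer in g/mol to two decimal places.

Mn: 2.28 × 54.938 = 125.2586
Fe: 0.72 × 55.845 = 40.2084
Al: 2 × 26.982 = 53.9640
Si: 3 × 28.085 = 84.2550
O: 12 × 15.999 = 191.9880
Summing the contributions gives the formula mass.

495.67 g/mol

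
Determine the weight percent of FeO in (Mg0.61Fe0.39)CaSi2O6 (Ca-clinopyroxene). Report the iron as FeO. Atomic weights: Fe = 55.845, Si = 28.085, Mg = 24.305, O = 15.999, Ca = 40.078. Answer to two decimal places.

M((Mg0.61Fe0.39)CaSi2O6) = 228.848 g/mol; M(FeO) = 71.844 g/mol.
Moles FeO per formula unit = 0.39 Fe ÷ 1 = 0.3900.
FeO fraction = (0.3900 × 71.844) / 228.848 = 28.019/228.848 = 0.1224.

12.24 wt%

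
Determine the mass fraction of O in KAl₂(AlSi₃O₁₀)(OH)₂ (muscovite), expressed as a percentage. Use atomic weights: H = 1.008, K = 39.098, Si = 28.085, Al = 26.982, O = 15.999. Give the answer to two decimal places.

Molar mass of KAl₂(AlSi₃O₁₀)(OH)₂: 1*39.098 + 3*26.982 + 3*28.085 + 12*15.999 + 2*1.008 = 398.303 g/mol.
Mass of O per formula unit: 12 × 15.999 = 191.988 g.
Weight fraction O = 191.988 / 398.303 = 0.4820.

48.20 weight percent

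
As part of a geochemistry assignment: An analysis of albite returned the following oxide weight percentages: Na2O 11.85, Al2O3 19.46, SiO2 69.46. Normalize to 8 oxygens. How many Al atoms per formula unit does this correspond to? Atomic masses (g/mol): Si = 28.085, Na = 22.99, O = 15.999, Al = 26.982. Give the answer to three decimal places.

Na2O (M=61.979): mol = 0.19119; Na = 0.38238, O = 0.19119.
Al2O3 (M=101.961): mol = 0.19086; Al = 0.38172, O = 0.57258.
SiO2 (M=60.083): mol = 1.15607; Si = 1.15607, O = 2.31214.
ΣO = 3.07591; factor = 8/ΣO = 2.60086.
Al apfu = 0.38172 × 2.60086 = 0.993.

0.993 Al apfu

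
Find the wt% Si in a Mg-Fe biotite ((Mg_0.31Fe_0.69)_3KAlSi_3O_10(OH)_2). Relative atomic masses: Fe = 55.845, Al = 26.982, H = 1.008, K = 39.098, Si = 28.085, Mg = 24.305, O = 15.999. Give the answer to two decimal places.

17.46 mass %

M((Mg_0.31Fe_0.69)_3KAlSi_3O_10(OH)_2) = 482.542 g/mol.
Si contributes 3 × 28.085 = 84.255 g per mole.
84.255/482.542 = 0.1746 → 17.46%.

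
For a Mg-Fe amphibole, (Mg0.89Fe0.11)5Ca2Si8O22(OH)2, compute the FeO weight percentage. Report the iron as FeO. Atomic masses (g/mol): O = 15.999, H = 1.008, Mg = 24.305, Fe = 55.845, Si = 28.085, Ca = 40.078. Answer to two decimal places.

4.76 wt%

Molar mass of (Mg0.89Fe0.11)5Ca2Si8O22(OH)2 = 4.45·24.305 + 0.55·55.845 + 2·40.078 + 8·28.085 + 24·15.999 + 2·1.008 = 829.700 g/mol.
Each formula unit contains 0.55 Fe, equivalent to 0.55/1 = 0.5500 mol FeO.
M(FeO) = 1×55.845 + 1×15.999 = 71.844 g/mol.
Mass of FeO per formula unit = 0.5500 × 71.844 = 39.514 g.
FeO wt% = 39.514 / 829.700 × 100 = 4.76%.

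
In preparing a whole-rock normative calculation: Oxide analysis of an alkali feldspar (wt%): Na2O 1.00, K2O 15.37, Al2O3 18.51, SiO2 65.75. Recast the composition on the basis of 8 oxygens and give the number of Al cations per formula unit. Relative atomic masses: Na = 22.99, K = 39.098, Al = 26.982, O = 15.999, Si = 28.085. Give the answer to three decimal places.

Na2O: 1.00/61.979 = 0.01613 mol → 0.03226 mol Na, 0.01613 mol O.
K2O: 15.37/94.195 = 0.16317 mol → 0.32634 mol K, 0.16317 mol O.
Al2O3: 18.51/101.961 = 0.18154 mol → 0.36308 mol Al, 0.54462 mol O.
SiO2: 65.75/60.083 = 1.09432 mol → 1.09432 mol Si, 2.18864 mol O.
Total oxygen = 2.91256 mol. Normalization factor = 8/2.91256 = 2.74672.
Al per 8 O = 0.36308 × 2.74672 = 0.997.

0.997 Al apfu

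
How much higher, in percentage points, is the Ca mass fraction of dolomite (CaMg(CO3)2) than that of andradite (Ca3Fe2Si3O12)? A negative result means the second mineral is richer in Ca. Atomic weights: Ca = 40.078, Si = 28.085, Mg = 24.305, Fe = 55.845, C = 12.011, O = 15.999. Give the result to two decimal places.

-1.93 percentage points

First mineral: 40.078 g Ca in 184.399 g formula = 21.73 wt% Ca.
Second mineral: 120.234 g Ca in 508.167 g formula = 23.66 wt% Ca.
21.73% − 23.66% gives a difference of -1.93 percentage points.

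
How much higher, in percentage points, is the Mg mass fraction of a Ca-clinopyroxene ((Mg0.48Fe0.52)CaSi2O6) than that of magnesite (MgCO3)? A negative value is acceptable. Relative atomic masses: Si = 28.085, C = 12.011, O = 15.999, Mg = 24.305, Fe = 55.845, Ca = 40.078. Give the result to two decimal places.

-23.82 percentage points

First mineral: 11.666 g Mg in 232.948 g formula = 5.01 wt% Mg.
Second mineral: 24.305 g Mg in 84.313 g formula = 28.83 wt% Mg.
5.01% − 28.83% gives a difference of -23.82 percentage points.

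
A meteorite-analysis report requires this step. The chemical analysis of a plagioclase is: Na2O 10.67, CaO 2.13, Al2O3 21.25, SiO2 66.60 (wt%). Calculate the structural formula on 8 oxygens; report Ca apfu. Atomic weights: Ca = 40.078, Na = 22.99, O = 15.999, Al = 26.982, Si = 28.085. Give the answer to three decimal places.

0.100 Ca apfu

Na2O (M=61.979): mol = 0.17216; Na = 0.34432, O = 0.17216.
CaO (M=56.077): mol = 0.03798; Ca = 0.03798, O = 0.03798.
Al2O3 (M=101.961): mol = 0.20841; Al = 0.41682, O = 0.62523.
SiO2 (M=60.083): mol = 1.10847; Si = 1.10847, O = 2.21694.
ΣO = 3.05231; factor = 8/ΣO = 2.62097.
Ca apfu = 0.03798 × 2.62097 = 0.100.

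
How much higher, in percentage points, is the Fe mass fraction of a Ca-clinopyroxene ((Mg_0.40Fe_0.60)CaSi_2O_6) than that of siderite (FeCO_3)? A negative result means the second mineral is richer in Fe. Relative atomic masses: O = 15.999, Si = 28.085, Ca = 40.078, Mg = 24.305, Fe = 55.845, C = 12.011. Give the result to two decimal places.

First mineral: 33.507 g Fe in 235.471 g formula = 14.23 wt% Fe.
Second mineral: 55.845 g Fe in 115.853 g formula = 48.20 wt% Fe.
14.23% − 48.20% gives a difference of -33.97 percentage points.

-33.97 percentage points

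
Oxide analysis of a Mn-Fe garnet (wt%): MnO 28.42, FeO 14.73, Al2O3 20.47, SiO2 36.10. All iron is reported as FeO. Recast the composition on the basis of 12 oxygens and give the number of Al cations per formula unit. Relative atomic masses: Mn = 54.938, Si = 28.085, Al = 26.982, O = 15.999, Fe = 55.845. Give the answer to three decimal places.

2.000 Al apfu

MnO: 28.42/70.937 = 0.40064 mol → 0.40064 mol Mn, 0.40064 mol O.
FeO: 14.73/71.844 = 0.20503 mol → 0.20503 mol Fe, 0.20503 mol O.
Al2O3: 20.47/101.961 = 0.20076 mol → 0.40152 mol Al, 0.60228 mol O.
SiO2: 36.10/60.083 = 0.60084 mol → 0.60084 mol Si, 1.20168 mol O.
Total oxygen = 2.40963 mol. Normalization factor = 12/2.40963 = 4.98002.
Al per 12 O = 0.40152 × 4.98002 = 2.000.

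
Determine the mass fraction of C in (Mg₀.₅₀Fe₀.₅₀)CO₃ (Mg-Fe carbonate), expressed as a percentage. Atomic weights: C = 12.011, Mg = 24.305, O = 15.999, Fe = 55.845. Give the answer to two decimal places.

Formula mass = 0.50*24.305 + 0.50*55.845 + 1*12.011 + 3*15.999 = 100.083 g/mol, of which 12.011 g is C.
So C makes up 12.011/100.083 = 0.1200 of the mass, i.e. 12.00%.

12.00 weight percent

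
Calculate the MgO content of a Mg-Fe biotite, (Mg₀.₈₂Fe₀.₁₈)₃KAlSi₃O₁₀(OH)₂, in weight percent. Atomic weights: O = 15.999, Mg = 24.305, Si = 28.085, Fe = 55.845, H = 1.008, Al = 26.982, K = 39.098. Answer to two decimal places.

22.83 wt%

Molar mass of (Mg₀.₈₂Fe₀.₁₈)₃KAlSi₃O₁₀(OH)₂ = 2.46*24.305 + 0.54*55.845 + 1*39.098 + 1*26.982 + 3*28.085 + 12*15.999 + 2*1.008 = 434.286 g/mol.
Each formula unit contains 2.46 Mg, equivalent to 2.46/1 = 2.4600 mol MgO.
M(MgO) = 1×24.305 + 1×15.999 = 40.304 g/mol.
Mass of MgO per formula unit = 2.4600 × 40.304 = 99.148 g.
MgO wt% = 99.148 / 434.286 × 100 = 22.83%.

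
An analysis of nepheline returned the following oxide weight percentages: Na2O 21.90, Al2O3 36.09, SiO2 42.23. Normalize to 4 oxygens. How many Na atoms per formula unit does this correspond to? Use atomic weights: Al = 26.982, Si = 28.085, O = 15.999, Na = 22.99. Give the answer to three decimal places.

21.90 wt% Na2O ÷ 61.979 g/mol = 0.35335 mol, giving 0.70670 Na and 0.35335 O.
36.09 wt% Al2O3 ÷ 101.961 g/mol = 0.35396 mol, giving 0.70792 Al and 1.06188 O.
42.23 wt% SiO2 ÷ 60.083 g/mol = 0.70286 mol, giving 0.70286 Si and 1.40572 O.
Oxygen sums to 2.82095; scaling by 4/2.82095 = 1.41796 puts the formula on 4 O.
Na: 0.70670 × 1.41796 = 1.002 atoms per formula unit.

1.002 Na apfu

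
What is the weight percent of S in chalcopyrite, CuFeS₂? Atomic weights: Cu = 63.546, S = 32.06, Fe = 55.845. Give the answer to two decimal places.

34.94 weight percent

Molar mass of CuFeS₂: 1*63.546 + 1*55.845 + 2*32.06 = 183.511 g/mol.
Mass of S per formula unit: 2 × 32.06 = 64.120 g.
Weight fraction S = 64.120 / 183.511 = 0.3494.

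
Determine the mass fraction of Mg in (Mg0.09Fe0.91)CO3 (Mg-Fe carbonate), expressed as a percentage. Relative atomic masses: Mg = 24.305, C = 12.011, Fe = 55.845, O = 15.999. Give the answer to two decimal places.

M((Mg0.09Fe0.91)CO3) = 113.014 g/mol.
Mg contributes 0.09 × 24.305 = 2.187 g per mole.
2.187/113.014 = 0.0194 → 1.94%.

1.94 weight percent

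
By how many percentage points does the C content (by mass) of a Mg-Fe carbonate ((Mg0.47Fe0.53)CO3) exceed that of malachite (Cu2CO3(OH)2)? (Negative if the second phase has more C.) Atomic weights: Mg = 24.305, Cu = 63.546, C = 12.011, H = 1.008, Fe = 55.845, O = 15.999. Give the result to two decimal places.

6.46 percentage points

C in (Mg0.47Fe0.53)CO3: molar mass 101.029 g/mol; 1×12.011 = 12.011 g → 11.89 wt%.
C in Cu2CO3(OH)2: molar mass 221.114 g/mol; 1×12.011 = 12.011 g → 5.43 wt%.
Difference = 11.89 − 5.43 = 6.46 percentage points.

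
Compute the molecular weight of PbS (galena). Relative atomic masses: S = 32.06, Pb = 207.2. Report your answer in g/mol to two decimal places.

239.26 g/mol

The formula mass is the sum 1(207.2) + 1(32.06).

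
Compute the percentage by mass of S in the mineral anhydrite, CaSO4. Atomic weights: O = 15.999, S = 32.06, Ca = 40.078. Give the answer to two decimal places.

23.55 mass %

M(CaSO4) = 136.134 g/mol.
S contributes 1 × 32.06 = 32.060 g per mole.
32.060/136.134 = 0.2355 → 23.55%.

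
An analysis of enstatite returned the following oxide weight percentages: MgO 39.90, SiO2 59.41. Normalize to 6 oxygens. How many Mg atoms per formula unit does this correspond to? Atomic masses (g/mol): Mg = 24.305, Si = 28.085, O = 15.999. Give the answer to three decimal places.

39.90 wt% MgO ÷ 40.304 g/mol = 0.98998 mol, giving 0.98998 Mg and 0.98998 O.
59.41 wt% SiO2 ÷ 60.083 g/mol = 0.98880 mol, giving 0.98880 Si and 1.97760 O.
Oxygen sums to 2.96758; scaling by 6/2.96758 = 2.02185 puts the formula on 6 O.
Mg: 0.98998 × 2.02185 = 2.002 atoms per formula unit.

2.002 Mg apfu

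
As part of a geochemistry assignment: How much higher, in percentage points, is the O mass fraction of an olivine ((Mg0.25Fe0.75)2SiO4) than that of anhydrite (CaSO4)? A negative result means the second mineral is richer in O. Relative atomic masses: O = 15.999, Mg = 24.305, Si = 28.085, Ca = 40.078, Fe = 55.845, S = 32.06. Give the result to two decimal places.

First mineral: 63.996 g O in 188.001 g formula = 34.04 wt% O.
Second mineral: 63.996 g O in 136.134 g formula = 47.01 wt% O.
34.04% − 47.01% gives a difference of -12.97 percentage points.

-12.97 percentage points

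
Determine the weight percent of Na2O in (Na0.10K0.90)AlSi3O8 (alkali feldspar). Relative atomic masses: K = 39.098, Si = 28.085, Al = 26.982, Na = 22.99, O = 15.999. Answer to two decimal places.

1.12 wt%

M((Na0.10K0.90)AlSi3O8) = 276.716 g/mol; M(Na2O) = 61.979 g/mol.
Moles Na2O per formula unit = 0.10 Na ÷ 2 = 0.0500.
Na2O fraction = (0.0500 × 61.979) / 276.716 = 3.099/276.716 = 0.0112.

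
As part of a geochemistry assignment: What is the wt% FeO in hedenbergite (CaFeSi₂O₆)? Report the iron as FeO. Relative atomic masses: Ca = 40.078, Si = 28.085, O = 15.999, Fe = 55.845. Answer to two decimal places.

28.96 wt%

Formula mass = 248.087 g/mol.
1 Fe → 1.0000 mol FeO per formula unit; M(FeO) = 71.844, so FeO mass = 71.844 g.
71.844/248.087 × 100 = 28.96 wt%.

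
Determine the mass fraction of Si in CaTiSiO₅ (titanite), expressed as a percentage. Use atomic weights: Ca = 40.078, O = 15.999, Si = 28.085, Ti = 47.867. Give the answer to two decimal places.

Formula mass = 1*40.078 + 1*47.867 + 1*28.085 + 5*15.999 = 196.025 g/mol, of which 28.085 g is Si.
So Si makes up 28.085/196.025 = 0.1433 of the mass, i.e. 14.33%.

14.33 wt%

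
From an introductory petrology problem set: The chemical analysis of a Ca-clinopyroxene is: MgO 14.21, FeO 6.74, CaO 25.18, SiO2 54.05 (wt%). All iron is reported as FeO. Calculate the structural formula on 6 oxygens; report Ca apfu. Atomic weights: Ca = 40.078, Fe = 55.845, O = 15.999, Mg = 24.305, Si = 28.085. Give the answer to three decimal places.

MgO: 14.21/40.304 = 0.35257 mol → 0.35257 mol Mg, 0.35257 mol O.
FeO: 6.74/71.844 = 0.09381 mol → 0.09381 mol Fe, 0.09381 mol O.
CaO: 25.18/56.077 = 0.44903 mol → 0.44903 mol Ca, 0.44903 mol O.
SiO2: 54.05/60.083 = 0.89959 mol → 0.89959 mol Si, 1.79918 mol O.
Total oxygen = 2.69459 mol. Normalization factor = 6/2.69459 = 2.22668.
Ca per 6 O = 0.44903 × 2.22668 = 1.000.

1.000 Ca apfu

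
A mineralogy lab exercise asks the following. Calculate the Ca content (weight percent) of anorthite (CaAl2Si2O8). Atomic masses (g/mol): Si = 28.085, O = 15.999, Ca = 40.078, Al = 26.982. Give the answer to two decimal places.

M(CaAl2Si2O8) = 278.204 g/mol.
Ca contributes 1 × 40.078 = 40.078 g per mole.
40.078/278.204 = 0.1441 → 14.41%.

14.41 weight percent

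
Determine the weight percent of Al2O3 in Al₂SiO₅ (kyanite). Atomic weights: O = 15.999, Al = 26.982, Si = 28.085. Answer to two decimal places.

62.92 wt%

Formula mass = 162.044 g/mol.
2 Al → 1.0000 mol Al2O3 per formula unit; M(Al2O3) = 101.961, so Al2O3 mass = 101.961 g.
101.961/162.044 × 100 = 62.92 wt%.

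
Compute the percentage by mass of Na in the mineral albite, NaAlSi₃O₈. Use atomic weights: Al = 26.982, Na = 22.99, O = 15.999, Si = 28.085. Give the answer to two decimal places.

Molar mass of NaAlSi₃O₈: 1*22.99 + 1*26.982 + 3*28.085 + 8*15.999 = 262.219 g/mol.
Mass of Na per formula unit: 1 × 22.99 = 22.990 g.
Weight fraction Na = 22.990 / 262.219 = 0.0877.

8.77 weight percent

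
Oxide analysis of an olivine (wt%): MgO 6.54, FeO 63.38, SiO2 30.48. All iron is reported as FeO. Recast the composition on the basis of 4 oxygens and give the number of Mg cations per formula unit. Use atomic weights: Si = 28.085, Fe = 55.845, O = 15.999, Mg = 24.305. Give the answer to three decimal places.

0.315 Mg apfu

6.54 wt% MgO ÷ 40.304 g/mol = 0.16227 mol, giving 0.16227 Mg and 0.16227 O.
63.38 wt% FeO ÷ 71.844 g/mol = 0.88219 mol, giving 0.88219 Fe and 0.88219 O.
30.48 wt% SiO2 ÷ 60.083 g/mol = 0.50730 mol, giving 0.50730 Si and 1.01460 O.
Oxygen sums to 2.05906; scaling by 4/2.05906 = 1.94263 puts the formula on 4 O.
Mg: 0.16227 × 1.94263 = 0.315 atoms per formula unit.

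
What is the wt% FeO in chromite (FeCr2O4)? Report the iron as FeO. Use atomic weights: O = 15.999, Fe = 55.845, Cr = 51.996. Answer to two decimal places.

M(FeCr2O4) = 223.833 g/mol; M(FeO) = 71.844 g/mol.
Moles FeO per formula unit = 1 Fe ÷ 1 = 1.0000.
FeO fraction = (1.0000 × 71.844) / 223.833 = 71.844/223.833 = 0.3210.

32.10 wt%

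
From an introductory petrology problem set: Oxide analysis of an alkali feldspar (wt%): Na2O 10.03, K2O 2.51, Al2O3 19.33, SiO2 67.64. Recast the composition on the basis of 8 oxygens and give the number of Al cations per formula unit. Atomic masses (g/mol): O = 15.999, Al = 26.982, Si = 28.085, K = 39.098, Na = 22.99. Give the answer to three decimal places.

1.008 Al apfu

10.03 wt% Na2O ÷ 61.979 g/mol = 0.16183 mol, giving 0.32366 Na and 0.16183 O.
2.51 wt% K2O ÷ 94.195 g/mol = 0.02665 mol, giving 0.05330 K and 0.02665 O.
19.33 wt% Al2O3 ÷ 101.961 g/mol = 0.18958 mol, giving 0.37916 Al and 0.56874 O.
67.64 wt% SiO2 ÷ 60.083 g/mol = 1.12578 mol, giving 1.12578 Si and 2.25156 O.
Oxygen sums to 3.00878; scaling by 8/3.00878 = 2.65888 puts the formula on 8 O.
Al: 0.37916 × 2.65888 = 1.008 atoms per formula unit.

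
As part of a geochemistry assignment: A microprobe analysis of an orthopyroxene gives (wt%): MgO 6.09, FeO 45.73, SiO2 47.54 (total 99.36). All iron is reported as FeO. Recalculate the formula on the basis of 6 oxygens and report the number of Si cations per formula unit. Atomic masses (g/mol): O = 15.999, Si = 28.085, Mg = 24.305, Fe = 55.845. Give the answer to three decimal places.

6.09 wt% MgO ÷ 40.304 g/mol = 0.15110 mol, giving 0.15110 Mg and 0.15110 O.
45.73 wt% FeO ÷ 71.844 g/mol = 0.63652 mol, giving 0.63652 Fe and 0.63652 O.
47.54 wt% SiO2 ÷ 60.083 g/mol = 0.79124 mol, giving 0.79124 Si and 1.58248 O.
Oxygen sums to 2.37010; scaling by 6/2.37010 = 2.53154 puts the formula on 6 O.
Si: 0.79124 × 2.53154 = 2.003 atoms per formula unit.

2.003 Si apfu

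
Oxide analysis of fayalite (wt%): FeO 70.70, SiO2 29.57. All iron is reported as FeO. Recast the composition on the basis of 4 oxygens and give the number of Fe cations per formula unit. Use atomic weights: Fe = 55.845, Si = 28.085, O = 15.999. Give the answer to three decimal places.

2.000 Fe apfu

FeO (M=71.844): mol = 0.98408; Fe = 0.98408, O = 0.98408.
SiO2 (M=60.083): mol = 0.49215; Si = 0.49215, O = 0.98430.
ΣO = 1.96838; factor = 4/ΣO = 2.03213.
Fe apfu = 0.98408 × 2.03213 = 2.000.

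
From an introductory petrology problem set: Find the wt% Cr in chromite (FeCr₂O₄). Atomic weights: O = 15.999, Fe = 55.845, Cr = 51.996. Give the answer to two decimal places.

M(FeCr₂O₄) = 223.833 g/mol.
Cr contributes 2 × 51.996 = 103.992 g per mole.
103.992/223.833 = 0.4646 → 46.46%.

46.46 wt%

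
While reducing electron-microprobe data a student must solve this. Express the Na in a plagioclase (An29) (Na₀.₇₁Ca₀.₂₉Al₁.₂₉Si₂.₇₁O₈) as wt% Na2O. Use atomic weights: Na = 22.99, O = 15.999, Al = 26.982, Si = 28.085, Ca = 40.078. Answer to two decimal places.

M(Na₀.₇₁Ca₀.₂₉Al₁.₂₉Si₂.₇₁O₈) = 266.855 g/mol; M(Na2O) = 61.979 g/mol.
Moles Na2O per formula unit = 0.71 Na ÷ 2 = 0.3550.
Na2O fraction = (0.3550 × 61.979) / 266.855 = 22.003/266.855 = 0.0825.

8.25 wt%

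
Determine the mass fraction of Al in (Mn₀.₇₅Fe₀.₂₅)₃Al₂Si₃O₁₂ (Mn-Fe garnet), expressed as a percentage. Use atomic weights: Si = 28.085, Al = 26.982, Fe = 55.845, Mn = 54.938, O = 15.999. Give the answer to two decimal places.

10.89 mass %

Molar mass of (Mn₀.₇₅Fe₀.₂₅)₃Al₂Si₃O₁₂: 2.25×54.938 + 0.75×55.845 + 2×26.982 + 3×28.085 + 12×15.999 = 495.701 g/mol.
Mass of Al per formula unit: 2 × 26.982 = 53.964 g.
Weight fraction Al = 53.964 / 495.701 = 0.1089.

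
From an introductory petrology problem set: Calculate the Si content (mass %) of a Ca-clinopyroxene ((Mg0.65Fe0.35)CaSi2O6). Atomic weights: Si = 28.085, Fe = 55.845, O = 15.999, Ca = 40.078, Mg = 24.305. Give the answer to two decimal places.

24.68 mass %

Formula mass = 0.65·24.305 + 0.35·55.845 + 1·40.078 + 2·28.085 + 6·15.999 = 227.586 g/mol, of which 56.170 g is Si.
So Si makes up 56.170/227.586 = 0.2468 of the mass, i.e. 24.68%.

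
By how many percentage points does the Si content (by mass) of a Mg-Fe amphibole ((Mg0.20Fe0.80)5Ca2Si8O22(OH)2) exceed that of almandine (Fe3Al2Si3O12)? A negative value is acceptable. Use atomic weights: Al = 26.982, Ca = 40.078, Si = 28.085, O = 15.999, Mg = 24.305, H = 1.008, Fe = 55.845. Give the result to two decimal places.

M((Mg0.20Fe0.80)5Ca2Si8O22(OH)2) = 938.513 g/mol, so wt% Si = 224.680/938.513 × 100 = 23.94%.
M(Fe3Al2Si3O12) = 497.742 g/mol, so wt% Si = 84.255/497.742 × 100 = 16.93%.
23.94 − 16.93 = 7.01 pp.

7.01 percentage points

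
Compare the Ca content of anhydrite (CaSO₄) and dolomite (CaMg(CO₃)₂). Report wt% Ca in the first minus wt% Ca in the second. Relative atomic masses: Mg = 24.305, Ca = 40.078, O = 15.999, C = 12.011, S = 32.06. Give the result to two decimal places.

Ca in CaSO₄: molar mass 136.134 g/mol; 1×40.078 = 40.078 g → 29.44 wt%.
Ca in CaMg(CO₃)₂: molar mass 184.399 g/mol; 1×40.078 = 40.078 g → 21.73 wt%.
Difference = 29.44 − 21.73 = 7.71 percentage points.

7.71 percentage points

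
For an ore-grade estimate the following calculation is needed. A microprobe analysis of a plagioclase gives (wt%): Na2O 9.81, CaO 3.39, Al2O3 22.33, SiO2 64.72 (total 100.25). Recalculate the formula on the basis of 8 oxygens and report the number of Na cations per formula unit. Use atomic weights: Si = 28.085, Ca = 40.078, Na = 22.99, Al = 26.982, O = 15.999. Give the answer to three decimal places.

Na2O (M=61.979): mol = 0.15828; Na = 0.31656, O = 0.15828.
CaO (M=56.077): mol = 0.06045; Ca = 0.06045, O = 0.06045.
Al2O3 (M=101.961): mol = 0.21901; Al = 0.43802, O = 0.65703.
SiO2 (M=60.083): mol = 1.07718; Si = 1.07718, O = 2.15436.
ΣO = 3.03012; factor = 8/ΣO = 2.64016.
Na apfu = 0.31656 × 2.64016 = 0.836.

0.836 Na apfu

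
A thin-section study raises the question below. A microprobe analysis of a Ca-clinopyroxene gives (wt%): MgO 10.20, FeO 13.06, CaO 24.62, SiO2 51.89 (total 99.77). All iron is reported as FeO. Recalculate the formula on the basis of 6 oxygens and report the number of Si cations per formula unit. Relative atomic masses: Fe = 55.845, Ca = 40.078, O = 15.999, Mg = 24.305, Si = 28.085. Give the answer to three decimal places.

1.992 Si apfu

MgO (M=40.304): mol = 0.25308; Mg = 0.25308, O = 0.25308.
FeO (M=71.844): mol = 0.18178; Fe = 0.18178, O = 0.18178.
CaO (M=56.077): mol = 0.43904; Ca = 0.43904, O = 0.43904.
SiO2 (M=60.083): mol = 0.86364; Si = 0.86364, O = 1.72728.
ΣO = 2.60118; factor = 6/ΣO = 2.30665.
Si apfu = 0.86364 × 2.30665 = 1.992.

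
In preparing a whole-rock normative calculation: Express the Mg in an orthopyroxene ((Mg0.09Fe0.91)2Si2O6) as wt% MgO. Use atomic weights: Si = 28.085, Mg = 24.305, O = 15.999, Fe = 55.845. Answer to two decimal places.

Formula mass = 258.177 g/mol.
0.18 Mg → 0.1800 mol MgO per formula unit; M(MgO) = 40.304, so MgO mass = 7.255 g.
7.255/258.177 × 100 = 2.81 wt%.

2.81 wt%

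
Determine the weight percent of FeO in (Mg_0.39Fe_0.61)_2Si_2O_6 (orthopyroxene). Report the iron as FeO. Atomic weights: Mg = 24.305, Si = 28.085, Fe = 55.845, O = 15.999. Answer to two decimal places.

36.63 wt%

M((Mg_0.39Fe_0.61)_2Si_2O_6) = 239.253 g/mol; M(FeO) = 71.844 g/mol.
Moles FeO per formula unit = 1.22 Fe ÷ 1 = 1.2200.
FeO fraction = (1.2200 × 71.844) / 239.253 = 87.650/239.253 = 0.3663.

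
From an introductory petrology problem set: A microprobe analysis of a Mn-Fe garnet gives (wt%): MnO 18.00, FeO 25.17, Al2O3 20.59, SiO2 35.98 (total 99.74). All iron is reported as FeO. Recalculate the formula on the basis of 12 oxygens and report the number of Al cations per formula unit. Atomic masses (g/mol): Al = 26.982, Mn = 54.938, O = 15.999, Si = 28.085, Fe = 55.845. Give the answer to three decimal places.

2.013 Al apfu

18.00 wt% MnO ÷ 70.937 g/mol = 0.25375 mol, giving 0.25375 Mn and 0.25375 O.
25.17 wt% FeO ÷ 71.844 g/mol = 0.35034 mol, giving 0.35034 Fe and 0.35034 O.
20.59 wt% Al2O3 ÷ 101.961 g/mol = 0.20194 mol, giving 0.40388 Al and 0.60582 O.
35.98 wt% SiO2 ÷ 60.083 g/mol = 0.59884 mol, giving 0.59884 Si and 1.19768 O.
Oxygen sums to 2.40759; scaling by 12/2.40759 = 4.98424 puts the formula on 12 O.
Al: 0.40388 × 4.98424 = 2.013 atoms per formula unit.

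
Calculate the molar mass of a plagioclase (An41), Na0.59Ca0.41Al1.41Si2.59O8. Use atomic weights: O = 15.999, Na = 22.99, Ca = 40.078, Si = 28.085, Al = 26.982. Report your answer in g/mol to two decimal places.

M = 0.59·22.99 + 0.41·40.078 + 1.41·26.982 + 2.59·28.085 + 8·15.999

268.77 g/mol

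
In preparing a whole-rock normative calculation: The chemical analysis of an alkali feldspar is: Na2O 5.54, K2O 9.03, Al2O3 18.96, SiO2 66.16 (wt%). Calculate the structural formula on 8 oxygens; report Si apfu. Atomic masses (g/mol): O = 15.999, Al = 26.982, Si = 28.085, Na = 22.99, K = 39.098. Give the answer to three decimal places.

Na2O: 5.54/61.979 = 0.08939 mol → 0.17878 mol Na, 0.08939 mol O.
K2O: 9.03/94.195 = 0.09586 mol → 0.19172 mol K, 0.09586 mol O.
Al2O3: 18.96/101.961 = 0.18595 mol → 0.37190 mol Al, 0.55785 mol O.
SiO2: 66.16/60.083 = 1.10114 mol → 1.10114 mol Si, 2.20228 mol O.
Total oxygen = 2.94538 mol. Normalization factor = 8/2.94538 = 2.71612.
Si per 8 O = 1.10114 × 2.71612 = 2.991.

2.991 Si apfu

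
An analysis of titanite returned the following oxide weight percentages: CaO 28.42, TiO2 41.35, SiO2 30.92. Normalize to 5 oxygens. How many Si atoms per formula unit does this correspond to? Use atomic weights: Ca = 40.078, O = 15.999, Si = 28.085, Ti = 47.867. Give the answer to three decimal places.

CaO (M=56.077): mol = 0.50680; Ca = 0.50680, O = 0.50680.
TiO2 (M=79.865): mol = 0.51775; Ti = 0.51775, O = 1.03550.
SiO2 (M=60.083): mol = 0.51462; Si = 0.51462, O = 1.02924.
ΣO = 2.57154; factor = 5/ΣO = 1.94436.
Si apfu = 0.51462 × 1.94436 = 1.001.

1.001 Si apfu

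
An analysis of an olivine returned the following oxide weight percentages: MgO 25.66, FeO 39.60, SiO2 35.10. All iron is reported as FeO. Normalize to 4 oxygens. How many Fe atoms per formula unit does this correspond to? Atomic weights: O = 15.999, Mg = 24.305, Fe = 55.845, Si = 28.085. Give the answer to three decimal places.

0.936 Fe apfu

MgO: 25.66/40.304 = 0.63666 mol → 0.63666 mol Mg, 0.63666 mol O.
FeO: 39.60/71.844 = 0.55119 mol → 0.55119 mol Fe, 0.55119 mol O.
SiO2: 35.10/60.083 = 0.58419 mol → 0.58419 mol Si, 1.16838 mol O.
Total oxygen = 2.35623 mol. Normalization factor = 4/2.35623 = 1.69763.
Fe per 4 O = 0.55119 × 1.69763 = 0.936.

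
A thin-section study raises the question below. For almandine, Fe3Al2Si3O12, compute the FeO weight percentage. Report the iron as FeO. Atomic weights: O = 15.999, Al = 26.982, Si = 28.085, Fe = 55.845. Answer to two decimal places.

M(Fe3Al2Si3O12) = 497.742 g/mol; M(FeO) = 71.844 g/mol.
Moles FeO per formula unit = 3 Fe ÷ 1 = 3.0000.
FeO fraction = (3.0000 × 71.844) / 497.742 = 215.532/497.742 = 0.4330.

43.30 wt%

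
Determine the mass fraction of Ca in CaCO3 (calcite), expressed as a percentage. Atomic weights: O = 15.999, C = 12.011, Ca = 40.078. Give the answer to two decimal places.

40.04 mass %

Molar mass of CaCO3: 1·40.078 + 1·12.011 + 3·15.999 = 100.086 g/mol.
Mass of Ca per formula unit: 1 × 40.078 = 40.078 g.
Weight fraction Ca = 40.078 / 100.086 = 0.4004.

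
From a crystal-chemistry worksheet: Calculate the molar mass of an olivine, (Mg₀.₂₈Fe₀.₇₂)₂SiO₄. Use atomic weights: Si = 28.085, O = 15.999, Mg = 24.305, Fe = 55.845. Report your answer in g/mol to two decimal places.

186.11 g/mol

Mg: 0.56 × 24.305 = 13.6108
Fe: 1.44 × 55.845 = 80.4168
Si: 1 × 28.085 = 28.0850
O: 4 × 15.999 = 63.9960
Summing the contributions gives the formula mass.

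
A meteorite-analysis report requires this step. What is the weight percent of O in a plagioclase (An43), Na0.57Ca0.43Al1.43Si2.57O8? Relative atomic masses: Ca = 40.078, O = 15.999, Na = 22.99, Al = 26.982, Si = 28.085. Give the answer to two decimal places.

47.56 mass %

Formula mass = 0.57*22.99 + 0.43*40.078 + 1.43*26.982 + 2.57*28.085 + 8*15.999 = 269.093 g/mol, of which 127.992 g is O.
So O makes up 127.992/269.093 = 0.4756 of the mass, i.e. 47.56%.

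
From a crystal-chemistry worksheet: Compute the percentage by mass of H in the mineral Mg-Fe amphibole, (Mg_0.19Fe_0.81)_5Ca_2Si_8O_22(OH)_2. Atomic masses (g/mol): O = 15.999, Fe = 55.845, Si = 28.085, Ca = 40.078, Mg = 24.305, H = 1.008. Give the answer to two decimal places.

0.21 mass %

Formula mass = 0.95·24.305 + 4.05·55.845 + 2·40.078 + 8·28.085 + 24·15.999 + 2·1.008 = 940.090 g/mol, of which 2.016 g is H.
So H makes up 2.016/940.090 = 0.0021 of the mass, i.e. 0.21%.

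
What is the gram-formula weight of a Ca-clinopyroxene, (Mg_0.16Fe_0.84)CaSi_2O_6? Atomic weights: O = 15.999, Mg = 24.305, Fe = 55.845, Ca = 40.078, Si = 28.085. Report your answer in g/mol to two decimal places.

243.04 g/mol

Mg: 0.16 × 24.305 = 3.8888
Fe: 0.84 × 55.845 = 46.9098
Ca: 1 × 40.078 = 40.0780
Si: 2 × 28.085 = 56.1700
O: 6 × 15.999 = 95.9940
Summing the contributions gives the formula mass.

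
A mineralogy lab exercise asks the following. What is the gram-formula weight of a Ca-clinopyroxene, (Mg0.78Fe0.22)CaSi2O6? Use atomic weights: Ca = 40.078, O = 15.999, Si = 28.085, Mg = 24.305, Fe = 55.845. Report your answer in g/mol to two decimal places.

M = 0.78*24.305 + 0.22*55.845 + 1*40.078 + 2*28.085 + 6*15.999

223.49 g/mol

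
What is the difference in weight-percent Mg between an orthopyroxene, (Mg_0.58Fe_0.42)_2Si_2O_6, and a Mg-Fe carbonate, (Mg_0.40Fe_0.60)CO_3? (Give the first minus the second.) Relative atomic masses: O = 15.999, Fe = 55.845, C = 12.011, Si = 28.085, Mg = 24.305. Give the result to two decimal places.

2.99 percentage points

Mg in (Mg_0.58Fe_0.42)_2Si_2O_6: molar mass 227.268 g/mol; 1.16×24.305 = 28.194 g → 12.41 wt%.
Mg in (Mg_0.40Fe_0.60)CO_3: molar mass 103.237 g/mol; 0.40×24.305 = 9.722 g → 9.42 wt%.
Difference = 12.41 − 9.42 = 2.99 percentage points.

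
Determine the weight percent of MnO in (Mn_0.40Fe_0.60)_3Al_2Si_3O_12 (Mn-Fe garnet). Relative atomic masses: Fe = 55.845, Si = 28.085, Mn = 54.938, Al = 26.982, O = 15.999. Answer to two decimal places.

17.14 wt%

Molar mass of (Mn_0.40Fe_0.60)_3Al_2Si_3O_12 = 1.20×54.938 + 1.80×55.845 + 2×26.982 + 3×28.085 + 12×15.999 = 496.654 g/mol.
Each formula unit contains 1.20 Mn, equivalent to 1.20/1 = 1.2000 mol MnO.
M(MnO) = 1×54.938 + 1×15.999 = 70.937 g/mol.
Mass of MnO per formula unit = 1.2000 × 70.937 = 85.124 g.
MnO wt% = 85.124 / 496.654 × 100 = 17.14%.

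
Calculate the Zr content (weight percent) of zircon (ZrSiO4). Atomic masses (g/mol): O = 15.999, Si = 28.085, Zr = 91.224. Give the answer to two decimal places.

49.77 weight percent

Molar mass of ZrSiO4: 1·91.224 + 1·28.085 + 4·15.999 = 183.305 g/mol.
Mass of Zr per formula unit: 1 × 91.224 = 91.224 g.
Weight fraction Zr = 91.224 / 183.305 = 0.4977.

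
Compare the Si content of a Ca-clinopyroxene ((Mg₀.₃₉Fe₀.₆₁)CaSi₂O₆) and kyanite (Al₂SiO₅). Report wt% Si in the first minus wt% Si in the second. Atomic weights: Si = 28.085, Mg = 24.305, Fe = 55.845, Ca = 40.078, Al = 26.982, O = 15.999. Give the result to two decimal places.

6.49 percentage points

Si in (Mg₀.₃₉Fe₀.₆₁)CaSi₂O₆: molar mass 235.786 g/mol; 2×28.085 = 56.170 g → 23.82 wt%.
Si in Al₂SiO₅: molar mass 162.044 g/mol; 1×28.085 = 28.085 g → 17.33 wt%.
Difference = 23.82 − 17.33 = 6.49 percentage points.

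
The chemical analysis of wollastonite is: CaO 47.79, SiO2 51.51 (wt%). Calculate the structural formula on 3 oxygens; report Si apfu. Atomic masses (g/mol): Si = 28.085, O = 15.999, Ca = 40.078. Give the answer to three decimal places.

1.002 Si apfu

CaO (M=56.077): mol = 0.85222; Ca = 0.85222, O = 0.85222.
SiO2 (M=60.083): mol = 0.85731; Si = 0.85731, O = 1.71462.
ΣO = 2.56684; factor = 3/ΣO = 1.16875.
Si apfu = 0.85731 × 1.16875 = 1.002.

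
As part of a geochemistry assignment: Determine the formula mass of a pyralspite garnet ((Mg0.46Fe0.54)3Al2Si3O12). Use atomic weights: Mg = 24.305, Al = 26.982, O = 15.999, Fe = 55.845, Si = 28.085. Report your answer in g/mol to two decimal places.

454.22 g/mol

Mg: 1.38 × 24.305 = 33.5409
Fe: 1.62 × 55.845 = 90.4689
Al: 2 × 26.982 = 53.9640
Si: 3 × 28.085 = 84.2550
O: 12 × 15.999 = 191.9880
Summing the contributions gives the formula mass.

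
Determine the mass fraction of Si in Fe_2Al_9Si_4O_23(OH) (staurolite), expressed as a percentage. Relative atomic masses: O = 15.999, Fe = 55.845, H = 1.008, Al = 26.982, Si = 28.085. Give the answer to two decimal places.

M(Fe_2Al_9Si_4O_23(OH)) = 851.852 g/mol.
Si contributes 4 × 28.085 = 112.340 g per mole.
112.340/851.852 = 0.1319 → 13.19%.

13.19 mass %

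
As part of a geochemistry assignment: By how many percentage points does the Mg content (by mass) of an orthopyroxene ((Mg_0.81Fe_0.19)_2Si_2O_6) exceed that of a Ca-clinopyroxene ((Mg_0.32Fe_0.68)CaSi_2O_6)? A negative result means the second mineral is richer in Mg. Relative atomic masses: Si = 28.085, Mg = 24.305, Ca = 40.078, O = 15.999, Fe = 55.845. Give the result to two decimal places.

15.24 percentage points

M((Mg_0.81Fe_0.19)_2Si_2O_6) = 212.759 g/mol, so wt% Mg = 39.374/212.759 × 100 = 18.51%.
M((Mg_0.32Fe_0.68)CaSi_2O_6) = 237.994 g/mol, so wt% Mg = 7.778/237.994 × 100 = 3.27%.
18.51 − 3.27 = 15.24 pp.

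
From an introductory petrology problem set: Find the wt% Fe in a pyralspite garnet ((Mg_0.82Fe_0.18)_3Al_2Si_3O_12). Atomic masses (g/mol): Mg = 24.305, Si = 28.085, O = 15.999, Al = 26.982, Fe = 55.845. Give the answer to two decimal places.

Molar mass of (Mg_0.82Fe_0.18)_3Al_2Si_3O_12: 2.46·24.305 + 0.54·55.845 + 2·26.982 + 3·28.085 + 12·15.999 = 420.154 g/mol.
Mass of Fe per formula unit: 0.54 × 55.845 = 30.156 g.
Weight fraction Fe = 30.156 / 420.154 = 0.0718.

7.18 mass %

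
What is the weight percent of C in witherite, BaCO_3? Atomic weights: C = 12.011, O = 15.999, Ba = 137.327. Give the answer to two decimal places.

6.09 wt%

Formula mass = 1×137.327 + 1×12.011 + 3×15.999 = 197.335 g/mol, of which 12.011 g is C.
So C makes up 12.011/197.335 = 0.0609 of the mass, i.e. 6.09%.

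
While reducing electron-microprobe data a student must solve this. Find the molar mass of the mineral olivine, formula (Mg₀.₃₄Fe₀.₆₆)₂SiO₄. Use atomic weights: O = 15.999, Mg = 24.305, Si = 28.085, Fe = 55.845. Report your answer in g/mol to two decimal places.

182.32 g/mol

Mg: 0.68 × 24.305 = 16.5274
Fe: 1.32 × 55.845 = 73.7154
Si: 1 × 28.085 = 28.0850
O: 4 × 15.999 = 63.9960
Summing the contributions gives the formula mass.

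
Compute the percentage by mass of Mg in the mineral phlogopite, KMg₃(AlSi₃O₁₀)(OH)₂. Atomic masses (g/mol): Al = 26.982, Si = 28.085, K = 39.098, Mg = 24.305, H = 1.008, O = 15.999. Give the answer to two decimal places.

Formula mass = 1*39.098 + 3*24.305 + 1*26.982 + 3*28.085 + 12*15.999 + 2*1.008 = 417.254 g/mol, of which 72.915 g is Mg.
So Mg makes up 72.915/417.254 = 0.1747 of the mass, i.e. 17.47%.

17.47 weight percent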